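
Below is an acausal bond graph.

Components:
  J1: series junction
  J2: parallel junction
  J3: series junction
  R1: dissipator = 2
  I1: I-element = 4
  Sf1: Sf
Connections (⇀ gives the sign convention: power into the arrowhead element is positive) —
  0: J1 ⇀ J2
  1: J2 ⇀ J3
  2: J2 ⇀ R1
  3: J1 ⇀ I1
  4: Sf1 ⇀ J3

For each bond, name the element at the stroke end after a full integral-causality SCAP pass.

bond 4 stroke at Sf1  (Sf1: flow source, stroke at near end)
bond 1 stroke at J3  (1-jn J3 has f-setter on 4)
bond 3 stroke at I1  (I1 outputs flow p/I1)
bond 0 stroke at J1  (J1: bond 3 brought flow, rest push out)
bond 2 stroke at J2  (only one effort-in slot at J2)

bond 0 stroke at J1
bond 1 stroke at J3
bond 2 stroke at J2
bond 3 stroke at I1
bond 4 stroke at Sf1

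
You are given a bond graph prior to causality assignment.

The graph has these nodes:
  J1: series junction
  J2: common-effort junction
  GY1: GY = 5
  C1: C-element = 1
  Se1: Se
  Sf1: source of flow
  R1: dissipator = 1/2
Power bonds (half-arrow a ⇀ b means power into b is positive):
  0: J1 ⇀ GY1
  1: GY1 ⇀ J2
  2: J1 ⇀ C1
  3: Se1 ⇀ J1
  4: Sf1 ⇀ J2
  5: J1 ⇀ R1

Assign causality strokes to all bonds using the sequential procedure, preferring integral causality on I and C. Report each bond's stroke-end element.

bond 3 stroke at J1  (Se1: effort source, stroke at far end)
bond 4 stroke at Sf1  (Sf1: flow source, stroke at near end)
bond 1 stroke at J2  (closing 0-jn rule on J2)
bond 0 stroke at J1  (GY GY1: same side as bond 1)
bond 2 stroke at J1  (C1 outputs effort q/C1)
bond 5 stroke at R1  (J1 needs exactly one f-in)

b0 |J1
b1 |J2
b2 |J1
b3 |J1
b4 |Sf1
b5 |R1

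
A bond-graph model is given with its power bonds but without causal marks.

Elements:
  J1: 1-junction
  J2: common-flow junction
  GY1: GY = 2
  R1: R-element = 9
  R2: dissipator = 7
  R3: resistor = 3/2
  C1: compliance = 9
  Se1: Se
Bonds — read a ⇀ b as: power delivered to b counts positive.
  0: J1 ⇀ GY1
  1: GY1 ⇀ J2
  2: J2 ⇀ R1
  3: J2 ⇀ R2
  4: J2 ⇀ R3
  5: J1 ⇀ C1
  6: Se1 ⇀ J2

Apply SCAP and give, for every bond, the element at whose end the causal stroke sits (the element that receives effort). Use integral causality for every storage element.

β0 →GY1
β1 →GY1
β2 →J2
β3 →J2
β4 →J2
β5 →J1
β6 →J2

β6 stroke at J2  (Se1 (Se) sets effort on bond)
β5 stroke at J1  (prefer integral on C1)
β0 stroke at GY1  (closing 1-jn rule on J1)
β1 stroke at GY1  (GY GY1: same side as bond 0)
β2 stroke at J2  (J2: bond 1 brought flow, rest push out)
β3 stroke at J2  (J2: bond 1 brought flow, rest push out)
β4 stroke at J2  (J2: bond 1 brought flow, rest push out)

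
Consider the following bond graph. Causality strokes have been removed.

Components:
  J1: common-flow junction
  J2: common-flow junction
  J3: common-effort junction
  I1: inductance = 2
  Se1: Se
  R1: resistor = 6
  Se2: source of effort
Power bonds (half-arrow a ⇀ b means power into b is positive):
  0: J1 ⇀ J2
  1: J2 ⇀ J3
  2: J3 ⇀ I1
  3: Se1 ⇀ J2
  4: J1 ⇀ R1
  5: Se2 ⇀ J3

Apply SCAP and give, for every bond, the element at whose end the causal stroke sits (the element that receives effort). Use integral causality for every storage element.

#0 →J1
#1 →J2
#2 →I1
#3 →J2
#4 →R1
#5 →J3

#3 stroke→J2  (Se1 (Se) sets effort on bond)
#5 stroke→J3  (Se2 fixes effort; stroke away)
#1 stroke→J2  (0-jn J3 has e-setter on 5)
#2 stroke→I1  (J3: bond 5 brought effort, rest push out)
#0 stroke→J1  (J2: last free bond brings flow in)
#4 stroke→R1  (only one flow-in slot at J1)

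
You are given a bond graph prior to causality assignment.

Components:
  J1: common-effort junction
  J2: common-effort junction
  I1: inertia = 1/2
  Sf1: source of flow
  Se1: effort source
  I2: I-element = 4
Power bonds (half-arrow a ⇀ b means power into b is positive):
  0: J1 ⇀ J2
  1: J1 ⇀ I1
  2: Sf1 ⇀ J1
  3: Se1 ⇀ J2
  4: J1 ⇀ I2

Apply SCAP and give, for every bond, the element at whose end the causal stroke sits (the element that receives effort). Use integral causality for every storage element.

b2 stroke at Sf1  (source Sf1 imposes f)
b3 stroke at J2  (Se1 fixes effort; stroke away)
b0 stroke at J1  (J2: bond 3 brought effort, rest push out)
b1 stroke at I1  (0-jn J1 has e-setter on 0)
b4 stroke at I2  (J1 effort already set via bond 0)

β0 →J1
β1 →I1
β2 →Sf1
β3 →J2
β4 →I2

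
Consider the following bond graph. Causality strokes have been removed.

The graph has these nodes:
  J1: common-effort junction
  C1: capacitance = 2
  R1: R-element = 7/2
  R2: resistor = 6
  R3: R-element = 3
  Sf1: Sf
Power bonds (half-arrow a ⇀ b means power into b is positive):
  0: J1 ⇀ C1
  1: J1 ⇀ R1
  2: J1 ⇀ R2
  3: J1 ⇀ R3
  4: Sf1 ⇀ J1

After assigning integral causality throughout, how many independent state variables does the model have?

1  (C1 all integral)

β4 |Sf1  (Sf1: flow source, stroke at near end)
β0 |J1  (prefer integral on C1)
β1 |R1  (J1 effort already set via bond 0)
β2 |R2  (J1 effort already set via bond 0)
β3 |R3  (0-jn J1 has e-setter on 0)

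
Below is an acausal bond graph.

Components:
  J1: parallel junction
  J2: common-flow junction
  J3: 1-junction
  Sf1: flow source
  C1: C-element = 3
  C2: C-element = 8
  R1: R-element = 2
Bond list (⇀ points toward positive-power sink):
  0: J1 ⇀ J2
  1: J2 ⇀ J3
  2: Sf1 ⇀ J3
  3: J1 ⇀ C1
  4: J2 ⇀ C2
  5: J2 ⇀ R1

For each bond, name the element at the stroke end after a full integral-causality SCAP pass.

b0 →J2
b1 →J3
b2 →Sf1
b3 →J1
b4 →J2
b5 →J2

#2 →Sf1  (source Sf1 imposes f)
#1 →J3  (J3: bond 2 brought flow, rest push out)
#0 →J2  (1-jn J2 has f-setter on 1)
#4 →J2  (common-f at J2 fixed by 1)
#5 →J2  (common-f at J2 fixed by 1)
#3 →J1  (closing 0-jn rule on J1)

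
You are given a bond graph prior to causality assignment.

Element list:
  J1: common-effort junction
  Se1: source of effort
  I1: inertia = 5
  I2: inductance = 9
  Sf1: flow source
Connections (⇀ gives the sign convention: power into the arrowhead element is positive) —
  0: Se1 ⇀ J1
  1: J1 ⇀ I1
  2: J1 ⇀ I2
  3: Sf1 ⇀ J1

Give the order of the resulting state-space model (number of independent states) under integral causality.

2  (I1, I2 all integral)

#0 |J1  (Se1 (Se) sets effort on bond)
#3 |Sf1  (Sf1 (Sf) sets flow on bond)
#1 |I1  (J1: bond 0 brought effort, rest push out)
#2 |I2  (J1: bond 0 brought effort, rest push out)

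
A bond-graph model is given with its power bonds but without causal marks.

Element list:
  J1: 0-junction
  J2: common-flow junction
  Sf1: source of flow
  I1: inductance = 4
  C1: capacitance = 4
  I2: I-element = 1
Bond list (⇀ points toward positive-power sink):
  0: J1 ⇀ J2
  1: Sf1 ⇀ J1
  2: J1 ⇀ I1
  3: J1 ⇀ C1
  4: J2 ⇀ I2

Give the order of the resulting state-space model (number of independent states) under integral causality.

3  (C1, I1, I2 all integral)

bond 1 stroke→Sf1  (Sf1: flow source, stroke at near end)
bond 2 stroke→I1  (I1 integral (f out))
bond 3 stroke→J1  (prefer integral on C1)
bond 0 stroke→J2  (J1 effort already set via bond 3)
bond 4 stroke→I2  (J2: last free bond brings flow in)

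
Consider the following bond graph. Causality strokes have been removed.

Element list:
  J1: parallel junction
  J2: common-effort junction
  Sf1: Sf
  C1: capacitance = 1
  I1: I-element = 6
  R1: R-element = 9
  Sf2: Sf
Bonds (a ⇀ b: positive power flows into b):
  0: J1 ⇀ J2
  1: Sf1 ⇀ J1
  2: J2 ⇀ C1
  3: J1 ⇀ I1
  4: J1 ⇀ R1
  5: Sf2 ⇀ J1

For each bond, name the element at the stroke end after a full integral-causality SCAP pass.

#1 |Sf1  (Sf1 fixes flow; stroke at Sf1)
#5 |Sf2  (Sf2 fixes flow; stroke at Sf2)
#2 |J2  (C1 outputs effort q/C1)
#0 |J1  (J2 effort already set via bond 2)
#3 |I1  (J1: bond 0 brought effort, rest push out)
#4 |R1  (J1 effort already set via bond 0)

#0 stroke→J1
#1 stroke→Sf1
#2 stroke→J2
#3 stroke→I1
#4 stroke→R1
#5 stroke→Sf2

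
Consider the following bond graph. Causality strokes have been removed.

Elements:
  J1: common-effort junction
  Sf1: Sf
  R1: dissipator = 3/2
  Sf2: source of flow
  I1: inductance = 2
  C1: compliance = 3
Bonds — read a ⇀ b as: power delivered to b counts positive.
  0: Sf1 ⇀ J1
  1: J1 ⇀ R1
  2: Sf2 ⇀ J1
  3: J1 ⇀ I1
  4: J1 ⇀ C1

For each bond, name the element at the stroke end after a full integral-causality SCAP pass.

β0 |Sf1  (Sf1 fixes flow; stroke at Sf1)
β2 |Sf2  (Sf2: flow source, stroke at near end)
β3 |I1  (prefer integral on I1)
β4 |J1  (prefer integral on C1)
β1 |R1  (0-jn J1 has e-setter on 4)

#0 stroke at Sf1
#1 stroke at R1
#2 stroke at Sf2
#3 stroke at I1
#4 stroke at J1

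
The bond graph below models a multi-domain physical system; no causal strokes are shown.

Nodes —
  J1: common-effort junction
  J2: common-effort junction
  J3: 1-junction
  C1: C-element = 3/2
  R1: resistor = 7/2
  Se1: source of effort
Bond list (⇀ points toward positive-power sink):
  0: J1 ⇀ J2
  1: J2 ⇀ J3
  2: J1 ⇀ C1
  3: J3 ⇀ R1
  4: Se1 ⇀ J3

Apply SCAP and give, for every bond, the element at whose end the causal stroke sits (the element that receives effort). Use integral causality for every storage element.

b0 stroke→J2
b1 stroke→J3
b2 stroke→J1
b3 stroke→R1
b4 stroke→J3

bond 4 stroke→J3  (Se1 fixes effort; stroke away)
bond 2 stroke→J1  (C1 outputs effort q/C1)
bond 0 stroke→J2  (J1: bond 2 brought effort, rest push out)
bond 1 stroke→J3  (common-e at J2 fixed by 0)
bond 3 stroke→R1  (only one flow-in slot at J3)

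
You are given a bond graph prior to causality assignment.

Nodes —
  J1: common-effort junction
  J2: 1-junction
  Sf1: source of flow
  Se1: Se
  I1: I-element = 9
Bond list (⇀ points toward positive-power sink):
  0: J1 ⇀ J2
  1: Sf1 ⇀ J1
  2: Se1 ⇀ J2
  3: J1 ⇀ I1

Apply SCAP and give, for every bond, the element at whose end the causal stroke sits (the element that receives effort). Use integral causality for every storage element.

bond 1 stroke→Sf1  (source Sf1 imposes f)
bond 2 stroke→J2  (Se1: effort source, stroke at far end)
bond 0 stroke→J1  (J2 needs exactly one f-in)
bond 3 stroke→I1  (J1 effort already set via bond 0)

β0 |J1
β1 |Sf1
β2 |J2
β3 |I1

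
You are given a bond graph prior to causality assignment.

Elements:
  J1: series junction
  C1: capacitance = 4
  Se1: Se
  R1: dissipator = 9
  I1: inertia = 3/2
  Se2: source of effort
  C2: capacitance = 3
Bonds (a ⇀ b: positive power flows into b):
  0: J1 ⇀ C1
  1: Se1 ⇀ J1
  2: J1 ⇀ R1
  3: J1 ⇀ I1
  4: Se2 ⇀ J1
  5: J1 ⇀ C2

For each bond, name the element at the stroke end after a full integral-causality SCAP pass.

b0 →J1
b1 →J1
b2 →J1
b3 →I1
b4 →J1
b5 →J1

bond 1 stroke→J1  (source Se1 imposes e)
bond 4 stroke→J1  (Se2 (Se) sets effort on bond)
bond 0 stroke→J1  (C1: C, integral causality)
bond 3 stroke→I1  (prefer integral on I1)
bond 2 stroke→J1  (common-f at J1 fixed by 3)
bond 5 stroke→J1  (J1 flow already set via bond 3)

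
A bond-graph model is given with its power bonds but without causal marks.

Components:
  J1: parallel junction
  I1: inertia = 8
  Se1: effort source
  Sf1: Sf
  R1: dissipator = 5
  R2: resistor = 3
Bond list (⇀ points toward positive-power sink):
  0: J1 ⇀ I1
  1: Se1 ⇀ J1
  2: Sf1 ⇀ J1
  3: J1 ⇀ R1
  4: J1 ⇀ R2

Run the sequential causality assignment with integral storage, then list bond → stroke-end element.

b0 stroke→I1
b1 stroke→J1
b2 stroke→Sf1
b3 stroke→R1
b4 stroke→R2

bond 1 stroke→J1  (Se1 (Se) sets effort on bond)
bond 2 stroke→Sf1  (Sf1: flow source, stroke at near end)
bond 0 stroke→I1  (J1: bond 1 brought effort, rest push out)
bond 3 stroke→R1  (J1: bond 1 brought effort, rest push out)
bond 4 stroke→R2  (J1 effort already set via bond 1)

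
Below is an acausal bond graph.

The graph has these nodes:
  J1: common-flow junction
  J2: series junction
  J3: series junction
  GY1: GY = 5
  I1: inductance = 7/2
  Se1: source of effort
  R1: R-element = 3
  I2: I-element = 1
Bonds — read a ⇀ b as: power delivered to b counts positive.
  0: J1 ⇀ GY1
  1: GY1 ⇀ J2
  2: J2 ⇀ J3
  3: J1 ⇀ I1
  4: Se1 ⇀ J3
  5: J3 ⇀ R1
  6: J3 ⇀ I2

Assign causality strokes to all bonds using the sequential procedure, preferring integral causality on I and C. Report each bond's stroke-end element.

#4 stroke at J3  (Se1 (Se) sets effort on bond)
#3 stroke at I1  (I1 outputs flow p/I1)
#0 stroke at J1  (common-f at J1 fixed by 3)
#1 stroke at J2  (GY1 both-in/both-out from 0)
#2 stroke at J3  (closing 1-jn rule on J2)
#6 stroke at I2  (I2: I, integral causality)
#5 stroke at J3  (common-f at J3 fixed by 6)

bond 0 →J1
bond 1 →J2
bond 2 →J3
bond 3 →I1
bond 4 →J3
bond 5 →J3
bond 6 →I2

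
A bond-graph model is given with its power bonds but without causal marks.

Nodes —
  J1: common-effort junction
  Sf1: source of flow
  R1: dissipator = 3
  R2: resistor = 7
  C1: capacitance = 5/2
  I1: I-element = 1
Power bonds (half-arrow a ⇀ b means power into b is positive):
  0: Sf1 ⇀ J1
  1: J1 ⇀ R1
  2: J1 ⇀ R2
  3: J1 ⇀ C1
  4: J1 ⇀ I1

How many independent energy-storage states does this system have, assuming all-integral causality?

2  (C1, I1 all integral)

bond 0 stroke at Sf1  (Sf1: flow source, stroke at near end)
bond 3 stroke at J1  (prefer integral on C1)
bond 1 stroke at R1  (J1 effort already set via bond 3)
bond 2 stroke at R2  (J1: bond 3 brought effort, rest push out)
bond 4 stroke at I1  (common-e at J1 fixed by 3)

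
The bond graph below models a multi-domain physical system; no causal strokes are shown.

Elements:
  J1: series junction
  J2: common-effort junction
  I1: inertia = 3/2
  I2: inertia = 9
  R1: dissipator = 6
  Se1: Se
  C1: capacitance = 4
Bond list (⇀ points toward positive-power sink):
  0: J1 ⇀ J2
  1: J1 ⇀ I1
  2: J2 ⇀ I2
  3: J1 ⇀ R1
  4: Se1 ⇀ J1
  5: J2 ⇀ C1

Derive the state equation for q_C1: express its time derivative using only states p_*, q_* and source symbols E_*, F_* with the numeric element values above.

#4 |J1  (Se1: effort source, stroke at far end)
#1 |I1  (prefer integral on I1)
#0 |J1  (common-f at J1 fixed by 1)
#3 |J1  (1-jn J1 has f-setter on 1)
#2 |I2  (prefer integral on I2)
#5 |J2  (J2 needs exactly one e-in)

dq_C1/dt = 2*p_I1/3 - p_I2/9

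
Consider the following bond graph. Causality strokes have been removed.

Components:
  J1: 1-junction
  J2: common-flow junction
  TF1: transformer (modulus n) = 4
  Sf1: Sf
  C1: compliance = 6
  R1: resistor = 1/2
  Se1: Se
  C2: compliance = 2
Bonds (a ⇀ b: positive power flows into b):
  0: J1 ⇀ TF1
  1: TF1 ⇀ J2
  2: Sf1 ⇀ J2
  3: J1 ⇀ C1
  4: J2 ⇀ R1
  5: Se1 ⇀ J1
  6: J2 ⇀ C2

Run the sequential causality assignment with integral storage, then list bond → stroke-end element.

#2 |Sf1  (Sf1 fixes flow; stroke at Sf1)
#5 |J1  (source Se1 imposes e)
#1 |J2  (J2 flow already set via bond 2)
#4 |J2  (J2 flow already set via bond 2)
#6 |J2  (J2 flow already set via bond 2)
#0 |TF1  (TF TF1: opposite of bond 1)
#3 |J1  (J1 flow already set via bond 0)

#0 stroke→TF1
#1 stroke→J2
#2 stroke→Sf1
#3 stroke→J1
#4 stroke→J2
#5 stroke→J1
#6 stroke→J2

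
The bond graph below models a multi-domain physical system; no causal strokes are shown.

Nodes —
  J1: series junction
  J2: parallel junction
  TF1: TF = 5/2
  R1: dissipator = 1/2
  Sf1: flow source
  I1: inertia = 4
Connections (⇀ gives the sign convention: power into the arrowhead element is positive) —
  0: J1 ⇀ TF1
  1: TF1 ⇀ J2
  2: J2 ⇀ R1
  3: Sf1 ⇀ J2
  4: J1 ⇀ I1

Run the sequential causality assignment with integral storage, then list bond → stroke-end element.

#0 stroke→J1
#1 stroke→TF1
#2 stroke→J2
#3 stroke→Sf1
#4 stroke→I1

bond 3 |Sf1  (Sf1 fixes flow; stroke at Sf1)
bond 4 |I1  (I1 outputs flow p/I1)
bond 0 |J1  (J1 flow already set via bond 4)
bond 1 |TF1  (TF1 one-in-one-out from 0)
bond 2 |J2  (only one effort-in slot at J2)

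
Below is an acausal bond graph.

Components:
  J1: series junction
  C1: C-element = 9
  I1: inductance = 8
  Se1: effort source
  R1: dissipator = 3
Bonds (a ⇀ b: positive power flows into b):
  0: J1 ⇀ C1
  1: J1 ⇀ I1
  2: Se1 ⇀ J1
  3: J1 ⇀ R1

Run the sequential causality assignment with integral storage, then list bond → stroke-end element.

β2 →J1  (Se1: effort source, stroke at far end)
β0 →J1  (C1: C, integral causality)
β1 →I1  (prefer integral on I1)
β3 →J1  (1-jn J1 has f-setter on 1)

bond 0 |J1
bond 1 |I1
bond 2 |J1
bond 3 |J1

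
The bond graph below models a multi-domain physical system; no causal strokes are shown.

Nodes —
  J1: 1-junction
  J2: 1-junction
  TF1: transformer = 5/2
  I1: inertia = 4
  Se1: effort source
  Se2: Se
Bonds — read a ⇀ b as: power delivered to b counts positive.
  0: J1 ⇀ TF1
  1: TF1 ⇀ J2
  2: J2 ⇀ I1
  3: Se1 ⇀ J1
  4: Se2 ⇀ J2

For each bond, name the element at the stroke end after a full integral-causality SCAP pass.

b0 |TF1
b1 |J2
b2 |I1
b3 |J1
b4 |J2

bond 3 stroke at J1  (source Se1 imposes e)
bond 4 stroke at J2  (Se2 fixes effort; stroke away)
bond 0 stroke at TF1  (J1: last free bond brings flow in)
bond 1 stroke at J2  (TF TF1: opposite of bond 0)
bond 2 stroke at I1  (J2 needs exactly one f-in)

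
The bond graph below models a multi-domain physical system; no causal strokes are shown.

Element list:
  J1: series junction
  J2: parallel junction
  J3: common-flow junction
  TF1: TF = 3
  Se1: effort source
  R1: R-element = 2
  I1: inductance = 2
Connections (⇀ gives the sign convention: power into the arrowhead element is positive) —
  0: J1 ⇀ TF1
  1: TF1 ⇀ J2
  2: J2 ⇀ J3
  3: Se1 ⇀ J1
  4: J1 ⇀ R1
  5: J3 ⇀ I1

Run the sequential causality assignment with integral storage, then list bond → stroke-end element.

bond 3 |J1  (Se1 fixes effort; stroke away)
bond 5 |I1  (prefer integral on I1)
bond 2 |J3  (common-f at J3 fixed by 5)
bond 1 |J2  (J2: last free bond brings effort in)
bond 0 |TF1  (TF1: transformer flips bond 1)
bond 4 |J1  (1-jn J1 has f-setter on 0)

bond 0 stroke at TF1
bond 1 stroke at J2
bond 2 stroke at J3
bond 3 stroke at J1
bond 4 stroke at J1
bond 5 stroke at I1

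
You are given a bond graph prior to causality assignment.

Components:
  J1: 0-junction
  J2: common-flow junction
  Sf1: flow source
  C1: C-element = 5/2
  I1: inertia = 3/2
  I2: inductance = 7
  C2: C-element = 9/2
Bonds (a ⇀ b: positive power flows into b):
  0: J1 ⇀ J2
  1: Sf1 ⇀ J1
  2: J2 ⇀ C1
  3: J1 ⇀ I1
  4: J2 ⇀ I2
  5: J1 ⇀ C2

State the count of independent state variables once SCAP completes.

β1 stroke→Sf1  (source Sf1 imposes f)
β2 stroke→J2  (C1 integral (e out))
β3 stroke→I1  (I1 outputs flow p/I1)
β4 stroke→I2  (prefer integral on I2)
β0 stroke→J2  (J2: bond 4 brought flow, rest push out)
β5 stroke→J1  (J1: last free bond brings effort in)

4  (C1, C2, I1, I2 all integral)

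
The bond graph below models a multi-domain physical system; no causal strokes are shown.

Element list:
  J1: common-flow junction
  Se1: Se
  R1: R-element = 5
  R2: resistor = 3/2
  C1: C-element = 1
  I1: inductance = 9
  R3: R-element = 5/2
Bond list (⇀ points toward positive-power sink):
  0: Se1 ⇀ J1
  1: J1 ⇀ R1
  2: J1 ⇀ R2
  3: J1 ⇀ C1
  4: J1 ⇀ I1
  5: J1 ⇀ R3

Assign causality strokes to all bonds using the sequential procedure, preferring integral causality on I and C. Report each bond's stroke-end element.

β0 stroke→J1
β1 stroke→J1
β2 stroke→J1
β3 stroke→J1
β4 stroke→I1
β5 stroke→J1

β0 →J1  (Se1 (Se) sets effort on bond)
β3 →J1  (C1: C, integral causality)
β4 →I1  (I1: I, integral causality)
β1 →J1  (J1 flow already set via bond 4)
β2 →J1  (common-f at J1 fixed by 4)
β5 →J1  (common-f at J1 fixed by 4)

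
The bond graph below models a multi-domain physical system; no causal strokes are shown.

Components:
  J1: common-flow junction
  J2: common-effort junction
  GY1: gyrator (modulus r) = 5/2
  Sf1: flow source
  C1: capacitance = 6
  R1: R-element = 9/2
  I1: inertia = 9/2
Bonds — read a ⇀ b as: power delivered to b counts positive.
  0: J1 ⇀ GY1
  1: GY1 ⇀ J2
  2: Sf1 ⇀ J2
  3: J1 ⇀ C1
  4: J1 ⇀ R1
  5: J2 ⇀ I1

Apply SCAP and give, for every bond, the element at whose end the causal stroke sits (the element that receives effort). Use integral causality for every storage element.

β0 →J1
β1 →J2
β2 →Sf1
β3 →J1
β4 →R1
β5 →I1

b2 →Sf1  (source Sf1 imposes f)
b3 →J1  (C1 outputs effort q/C1)
b5 →I1  (I1 integral (f out))
b1 →J2  (J2 needs exactly one e-in)
b0 →J1  (GY1 both-in/both-out from 1)
b4 →R1  (only one flow-in slot at J1)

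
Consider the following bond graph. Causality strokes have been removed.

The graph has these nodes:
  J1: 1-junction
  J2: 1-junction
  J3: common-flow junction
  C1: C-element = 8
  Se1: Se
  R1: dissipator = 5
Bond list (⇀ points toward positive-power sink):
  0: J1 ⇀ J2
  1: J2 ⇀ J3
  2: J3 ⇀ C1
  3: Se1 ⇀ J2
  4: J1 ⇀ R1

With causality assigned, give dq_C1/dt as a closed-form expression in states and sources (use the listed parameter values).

dq_C1/dt = E_Se1/5 - q_C1/40

#3 |J2  (Se1 (Se) sets effort on bond)
#2 |J3  (prefer integral on C1)
#1 |J2  (closing 1-jn rule on J3)
#0 |J1  (J2 needs exactly one f-in)
#4 |R1  (only one flow-in slot at J1)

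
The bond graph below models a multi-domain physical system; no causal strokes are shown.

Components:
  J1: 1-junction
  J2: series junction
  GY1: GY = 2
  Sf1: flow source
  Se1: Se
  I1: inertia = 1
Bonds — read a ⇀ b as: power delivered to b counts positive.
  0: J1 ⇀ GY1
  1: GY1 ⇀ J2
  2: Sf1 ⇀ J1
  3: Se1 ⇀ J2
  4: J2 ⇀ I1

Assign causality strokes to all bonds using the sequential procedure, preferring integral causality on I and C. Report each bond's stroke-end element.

bond 2 →Sf1  (Sf1 fixes flow; stroke at Sf1)
bond 3 →J2  (source Se1 imposes e)
bond 0 →J1  (common-f at J1 fixed by 2)
bond 1 →J2  (GY1 both-in/both-out from 0)
bond 4 →I1  (J2: last free bond brings flow in)

b0 →J1
b1 →J2
b2 →Sf1
b3 →J2
b4 →I1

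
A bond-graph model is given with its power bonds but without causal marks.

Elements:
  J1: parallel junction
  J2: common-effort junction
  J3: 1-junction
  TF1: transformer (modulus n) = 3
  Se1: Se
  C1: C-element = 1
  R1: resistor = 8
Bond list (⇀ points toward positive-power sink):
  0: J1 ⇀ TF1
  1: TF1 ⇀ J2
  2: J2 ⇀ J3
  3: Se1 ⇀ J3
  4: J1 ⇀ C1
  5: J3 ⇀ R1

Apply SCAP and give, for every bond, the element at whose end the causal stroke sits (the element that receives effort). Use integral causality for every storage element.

#3 →J3  (Se1 fixes effort; stroke away)
#4 →J1  (C1 integral (e out))
#0 →TF1  (J1 effort already set via bond 4)
#1 →J2  (TF1: transformer flips bond 0)
#2 →J3  (0-jn J2 has e-setter on 1)
#5 →R1  (closing 1-jn rule on J3)

bond 0 stroke→TF1
bond 1 stroke→J2
bond 2 stroke→J3
bond 3 stroke→J3
bond 4 stroke→J1
bond 5 stroke→R1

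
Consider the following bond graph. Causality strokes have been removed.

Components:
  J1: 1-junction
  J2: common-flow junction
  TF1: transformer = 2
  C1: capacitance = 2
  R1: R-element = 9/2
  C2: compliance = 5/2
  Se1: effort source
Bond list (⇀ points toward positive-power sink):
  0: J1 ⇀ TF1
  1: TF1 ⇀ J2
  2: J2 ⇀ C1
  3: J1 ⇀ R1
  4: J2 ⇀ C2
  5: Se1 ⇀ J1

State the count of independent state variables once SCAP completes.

2  (C1, C2 all integral)

b5 stroke→J1  (Se1 fixes effort; stroke away)
b2 stroke→J2  (C1 integral (e out))
b4 stroke→J2  (C2: C, integral causality)
b1 stroke→TF1  (J2: last free bond brings flow in)
b0 stroke→J1  (TF1: transformer flips bond 1)
b3 stroke→R1  (only one flow-in slot at J1)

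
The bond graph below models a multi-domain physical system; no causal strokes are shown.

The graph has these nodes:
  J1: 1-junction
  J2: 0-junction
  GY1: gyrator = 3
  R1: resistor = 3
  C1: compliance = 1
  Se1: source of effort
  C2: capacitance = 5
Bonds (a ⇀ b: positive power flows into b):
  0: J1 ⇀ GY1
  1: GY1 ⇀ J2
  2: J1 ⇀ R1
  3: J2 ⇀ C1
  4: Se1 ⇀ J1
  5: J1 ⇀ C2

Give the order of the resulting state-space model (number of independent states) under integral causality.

2  (C1, C2 all integral)

β4 stroke at J1  (Se1: effort source, stroke at far end)
β3 stroke at J2  (C1: C, integral causality)
β1 stroke at GY1  (J2: bond 3 brought effort, rest push out)
β0 stroke at GY1  (GY1: gyrator matches bond 1)
β2 stroke at J1  (J1 flow already set via bond 0)
β5 stroke at J1  (1-jn J1 has f-setter on 0)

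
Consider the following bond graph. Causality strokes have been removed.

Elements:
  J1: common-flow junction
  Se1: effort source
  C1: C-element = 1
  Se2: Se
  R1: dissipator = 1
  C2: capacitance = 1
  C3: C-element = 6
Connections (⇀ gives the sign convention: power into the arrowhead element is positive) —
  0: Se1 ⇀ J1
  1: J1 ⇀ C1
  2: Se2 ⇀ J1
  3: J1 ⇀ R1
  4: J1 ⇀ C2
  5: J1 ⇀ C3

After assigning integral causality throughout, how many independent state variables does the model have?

3  (C1, C2, C3 all integral)

b0 →J1  (Se1: effort source, stroke at far end)
b2 →J1  (source Se2 imposes e)
b1 →J1  (C1 outputs effort q/C1)
b4 →J1  (C2 outputs effort q/C2)
b5 →J1  (prefer integral on C3)
b3 →R1  (only one flow-in slot at J1)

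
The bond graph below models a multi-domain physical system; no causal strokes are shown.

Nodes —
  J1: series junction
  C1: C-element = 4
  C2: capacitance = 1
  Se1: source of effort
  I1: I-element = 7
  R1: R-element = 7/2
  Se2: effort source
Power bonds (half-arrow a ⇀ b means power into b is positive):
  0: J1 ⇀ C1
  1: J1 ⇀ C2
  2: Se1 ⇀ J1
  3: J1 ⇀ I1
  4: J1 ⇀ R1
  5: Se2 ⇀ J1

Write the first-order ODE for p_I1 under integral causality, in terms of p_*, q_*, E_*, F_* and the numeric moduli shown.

dp_I1/dt = E_Se1 + E_Se2 - p_I1/2 - q_C1/4 - q_C2

b2 →J1  (source Se1 imposes e)
b5 →J1  (source Se2 imposes e)
b0 →J1  (C1 outputs effort q/C1)
b1 →J1  (C2 outputs effort q/C2)
b3 →I1  (I1 outputs flow p/I1)
b4 →J1  (1-jn J1 has f-setter on 3)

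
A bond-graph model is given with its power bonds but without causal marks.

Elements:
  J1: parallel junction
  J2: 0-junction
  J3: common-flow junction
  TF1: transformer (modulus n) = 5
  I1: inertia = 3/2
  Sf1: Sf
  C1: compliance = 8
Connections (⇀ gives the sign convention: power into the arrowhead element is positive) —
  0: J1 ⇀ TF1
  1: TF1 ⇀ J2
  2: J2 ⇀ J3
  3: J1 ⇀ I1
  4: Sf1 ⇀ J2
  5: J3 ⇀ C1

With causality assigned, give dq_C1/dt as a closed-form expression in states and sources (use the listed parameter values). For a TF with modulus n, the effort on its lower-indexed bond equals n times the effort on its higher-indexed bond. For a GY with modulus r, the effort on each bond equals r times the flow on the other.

β4 |Sf1  (Sf1: flow source, stroke at near end)
β3 |I1  (I1: I, integral causality)
β0 |J1  (J1 needs exactly one e-in)
β1 |TF1  (TF1 one-in-one-out from 0)
β2 |J2  (only one effort-in slot at J2)
β5 |J3  (common-f at J3 fixed by 2)

dq_C1/dt = F_Sf1 - 10*p_I1/3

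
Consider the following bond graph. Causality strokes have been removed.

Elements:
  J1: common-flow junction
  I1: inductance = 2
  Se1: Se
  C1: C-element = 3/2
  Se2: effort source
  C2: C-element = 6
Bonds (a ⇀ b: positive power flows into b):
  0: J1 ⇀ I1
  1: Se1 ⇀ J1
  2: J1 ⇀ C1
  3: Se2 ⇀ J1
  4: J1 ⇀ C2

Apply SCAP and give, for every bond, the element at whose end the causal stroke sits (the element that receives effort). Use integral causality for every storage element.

bond 1 stroke→J1  (Se1 (Se) sets effort on bond)
bond 3 stroke→J1  (Se2 (Se) sets effort on bond)
bond 0 stroke→I1  (I1: I, integral causality)
bond 2 stroke→J1  (1-jn J1 has f-setter on 0)
bond 4 stroke→J1  (J1: bond 0 brought flow, rest push out)

#0 stroke→I1
#1 stroke→J1
#2 stroke→J1
#3 stroke→J1
#4 stroke→J1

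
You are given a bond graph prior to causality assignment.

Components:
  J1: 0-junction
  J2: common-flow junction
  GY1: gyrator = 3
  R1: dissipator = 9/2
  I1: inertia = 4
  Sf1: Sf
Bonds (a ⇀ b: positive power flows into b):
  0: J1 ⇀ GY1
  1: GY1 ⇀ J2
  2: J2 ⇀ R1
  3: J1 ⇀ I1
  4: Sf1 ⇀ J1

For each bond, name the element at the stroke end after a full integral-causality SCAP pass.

bond 4 stroke at Sf1  (source Sf1 imposes f)
bond 3 stroke at I1  (I1 integral (f out))
bond 0 stroke at J1  (J1: last free bond brings effort in)
bond 1 stroke at J2  (GY1 both-in/both-out from 0)
bond 2 stroke at R1  (J2: last free bond brings flow in)

bond 0 →J1
bond 1 →J2
bond 2 →R1
bond 3 →I1
bond 4 →Sf1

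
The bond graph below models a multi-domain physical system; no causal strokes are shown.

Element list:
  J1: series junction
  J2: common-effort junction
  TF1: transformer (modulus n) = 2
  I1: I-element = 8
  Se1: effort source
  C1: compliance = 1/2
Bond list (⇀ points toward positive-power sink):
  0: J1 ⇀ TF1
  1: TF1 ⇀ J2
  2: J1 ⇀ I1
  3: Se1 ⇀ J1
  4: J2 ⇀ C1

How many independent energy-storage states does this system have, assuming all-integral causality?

bond 3 |J1  (Se1 (Se) sets effort on bond)
bond 2 |I1  (I1 integral (f out))
bond 0 |J1  (J1: bond 2 brought flow, rest push out)
bond 1 |TF1  (TF1: transformer flips bond 0)
bond 4 |J2  (J2: last free bond brings effort in)

2  (C1, I1 all integral)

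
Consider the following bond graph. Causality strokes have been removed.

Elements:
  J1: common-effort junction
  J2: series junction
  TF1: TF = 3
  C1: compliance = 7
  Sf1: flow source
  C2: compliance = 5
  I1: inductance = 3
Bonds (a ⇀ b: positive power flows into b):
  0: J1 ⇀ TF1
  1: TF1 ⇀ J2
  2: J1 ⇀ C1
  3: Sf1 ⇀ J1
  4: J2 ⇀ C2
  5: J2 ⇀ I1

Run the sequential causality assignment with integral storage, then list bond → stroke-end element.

#0 stroke→TF1
#1 stroke→J2
#2 stroke→J1
#3 stroke→Sf1
#4 stroke→J2
#5 stroke→I1

b3 stroke→Sf1  (Sf1 fixes flow; stroke at Sf1)
b2 stroke→J1  (C1 outputs effort q/C1)
b0 stroke→TF1  (0-jn J1 has e-setter on 2)
b1 stroke→J2  (TF1: transformer flips bond 0)
b4 stroke→J2  (prefer integral on C2)
b5 stroke→I1  (only one flow-in slot at J2)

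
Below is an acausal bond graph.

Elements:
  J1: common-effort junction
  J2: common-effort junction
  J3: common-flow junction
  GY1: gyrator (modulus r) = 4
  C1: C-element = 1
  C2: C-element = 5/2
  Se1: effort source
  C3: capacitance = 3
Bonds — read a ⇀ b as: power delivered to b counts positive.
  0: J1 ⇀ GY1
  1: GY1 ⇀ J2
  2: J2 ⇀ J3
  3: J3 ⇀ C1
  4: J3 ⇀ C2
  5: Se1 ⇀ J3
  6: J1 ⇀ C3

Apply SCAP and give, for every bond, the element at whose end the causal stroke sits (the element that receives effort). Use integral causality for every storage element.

β0 stroke→GY1
β1 stroke→GY1
β2 stroke→J2
β3 stroke→J3
β4 stroke→J3
β5 stroke→J3
β6 stroke→J1

bond 5 |J3  (Se1 (Se) sets effort on bond)
bond 3 |J3  (C1: C, integral causality)
bond 4 |J3  (C2 integral (e out))
bond 2 |J2  (only one flow-in slot at J3)
bond 1 |GY1  (common-e at J2 fixed by 2)
bond 0 |GY1  (GY1 both-in/both-out from 1)
bond 6 |J1  (only one effort-in slot at J1)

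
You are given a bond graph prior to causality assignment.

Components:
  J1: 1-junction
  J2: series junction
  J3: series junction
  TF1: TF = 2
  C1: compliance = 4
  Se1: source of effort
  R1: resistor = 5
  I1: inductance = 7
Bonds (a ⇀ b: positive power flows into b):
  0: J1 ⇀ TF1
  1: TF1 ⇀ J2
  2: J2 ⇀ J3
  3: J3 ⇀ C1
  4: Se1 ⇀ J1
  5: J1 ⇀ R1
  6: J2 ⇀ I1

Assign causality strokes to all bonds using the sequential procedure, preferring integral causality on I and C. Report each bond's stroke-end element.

#0 |TF1
#1 |J2
#2 |J2
#3 |J3
#4 |J1
#5 |J1
#6 |I1

#4 stroke→J1  (Se1 fixes effort; stroke away)
#3 stroke→J3  (C1: C, integral causality)
#2 stroke→J2  (J3: last free bond brings flow in)
#6 stroke→I1  (I1 integral (f out))
#1 stroke→J2  (J2: bond 6 brought flow, rest push out)
#0 stroke→TF1  (TF TF1: opposite of bond 1)
#5 stroke→J1  (J1: bond 0 brought flow, rest push out)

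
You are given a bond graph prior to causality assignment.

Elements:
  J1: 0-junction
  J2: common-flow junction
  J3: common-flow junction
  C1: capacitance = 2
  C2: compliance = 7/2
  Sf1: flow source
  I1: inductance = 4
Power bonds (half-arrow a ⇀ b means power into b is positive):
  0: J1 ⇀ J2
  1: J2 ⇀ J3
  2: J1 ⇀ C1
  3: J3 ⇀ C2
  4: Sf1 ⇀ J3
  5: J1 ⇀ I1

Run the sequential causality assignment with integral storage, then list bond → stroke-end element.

b4 stroke at Sf1  (Sf1 (Sf) sets flow on bond)
b1 stroke at J3  (J3: bond 4 brought flow, rest push out)
b3 stroke at J3  (J3: bond 4 brought flow, rest push out)
b0 stroke at J2  (J2: bond 1 brought flow, rest push out)
b2 stroke at J1  (prefer integral on C1)
b5 stroke at I1  (common-e at J1 fixed by 2)

bond 0 |J2
bond 1 |J3
bond 2 |J1
bond 3 |J3
bond 4 |Sf1
bond 5 |I1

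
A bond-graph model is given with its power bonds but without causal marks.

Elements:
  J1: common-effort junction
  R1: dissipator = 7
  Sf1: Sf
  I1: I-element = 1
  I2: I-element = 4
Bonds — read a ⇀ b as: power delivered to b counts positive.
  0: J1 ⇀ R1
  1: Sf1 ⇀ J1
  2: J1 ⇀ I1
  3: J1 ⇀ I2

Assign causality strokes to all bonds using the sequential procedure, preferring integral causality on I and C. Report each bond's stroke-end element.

β0 stroke→J1
β1 stroke→Sf1
β2 stroke→I1
β3 stroke→I2

bond 1 stroke at Sf1  (Sf1 fixes flow; stroke at Sf1)
bond 2 stroke at I1  (I1 integral (f out))
bond 3 stroke at I2  (prefer integral on I2)
bond 0 stroke at J1  (J1: last free bond brings effort in)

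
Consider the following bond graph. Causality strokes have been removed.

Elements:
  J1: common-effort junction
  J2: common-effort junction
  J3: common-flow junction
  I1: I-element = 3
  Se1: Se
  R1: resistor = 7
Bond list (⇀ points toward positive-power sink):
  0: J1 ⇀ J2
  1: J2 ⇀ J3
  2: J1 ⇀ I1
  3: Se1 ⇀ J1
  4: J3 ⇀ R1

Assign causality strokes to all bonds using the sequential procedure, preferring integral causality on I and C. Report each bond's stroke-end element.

#3 →J1  (Se1 (Se) sets effort on bond)
#0 →J2  (J1 effort already set via bond 3)
#2 →I1  (0-jn J1 has e-setter on 3)
#1 →J3  (J2: bond 0 brought effort, rest push out)
#4 →R1  (only one flow-in slot at J3)

b0 →J2
b1 →J3
b2 →I1
b3 →J1
b4 →R1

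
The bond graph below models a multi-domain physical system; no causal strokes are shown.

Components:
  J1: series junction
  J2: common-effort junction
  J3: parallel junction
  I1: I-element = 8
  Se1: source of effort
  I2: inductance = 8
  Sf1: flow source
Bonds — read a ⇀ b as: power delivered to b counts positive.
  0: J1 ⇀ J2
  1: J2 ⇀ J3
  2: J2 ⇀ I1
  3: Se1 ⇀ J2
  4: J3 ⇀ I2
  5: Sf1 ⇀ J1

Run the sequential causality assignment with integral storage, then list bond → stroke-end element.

#0 stroke→J1
#1 stroke→J3
#2 stroke→I1
#3 stroke→J2
#4 stroke→I2
#5 stroke→Sf1

β3 stroke→J2  (Se1 fixes effort; stroke away)
β5 stroke→Sf1  (Sf1 (Sf) sets flow on bond)
β0 stroke→J1  (common-f at J1 fixed by 5)
β1 stroke→J3  (J2: bond 3 brought effort, rest push out)
β2 stroke→I1  (J2: bond 3 brought effort, rest push out)
β4 stroke→I2  (common-e at J3 fixed by 1)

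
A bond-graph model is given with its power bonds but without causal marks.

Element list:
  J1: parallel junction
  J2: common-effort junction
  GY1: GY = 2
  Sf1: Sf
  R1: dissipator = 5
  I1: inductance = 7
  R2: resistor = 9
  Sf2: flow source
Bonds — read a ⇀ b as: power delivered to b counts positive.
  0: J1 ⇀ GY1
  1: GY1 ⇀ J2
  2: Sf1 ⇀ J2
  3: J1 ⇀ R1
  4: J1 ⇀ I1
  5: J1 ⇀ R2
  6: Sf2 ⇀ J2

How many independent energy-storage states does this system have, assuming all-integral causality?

β2 stroke→Sf1  (Sf1 fixes flow; stroke at Sf1)
β6 stroke→Sf2  (Sf2 (Sf) sets flow on bond)
β1 stroke→J2  (J2 needs exactly one e-in)
β0 stroke→J1  (GY GY1: same side as bond 1)
β3 stroke→R1  (J1: bond 0 brought effort, rest push out)
β4 stroke→I1  (J1: bond 0 brought effort, rest push out)
β5 stroke→R2  (0-jn J1 has e-setter on 0)

1  (I1 all integral)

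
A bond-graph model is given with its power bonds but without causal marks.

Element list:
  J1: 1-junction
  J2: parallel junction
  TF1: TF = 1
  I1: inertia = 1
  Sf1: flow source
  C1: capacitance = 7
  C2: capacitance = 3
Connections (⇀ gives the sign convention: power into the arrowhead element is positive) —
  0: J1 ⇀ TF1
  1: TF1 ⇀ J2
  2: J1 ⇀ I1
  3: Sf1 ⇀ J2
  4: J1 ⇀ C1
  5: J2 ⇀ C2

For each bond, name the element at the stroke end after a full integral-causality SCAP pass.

#0 |J1
#1 |TF1
#2 |I1
#3 |Sf1
#4 |J1
#5 |J2

b3 →Sf1  (Sf1 (Sf) sets flow on bond)
b2 →I1  (I1: I, integral causality)
b0 →J1  (J1: bond 2 brought flow, rest push out)
b4 →J1  (J1 flow already set via bond 2)
b1 →TF1  (TF1: transformer flips bond 0)
b5 →J2  (J2: last free bond brings effort in)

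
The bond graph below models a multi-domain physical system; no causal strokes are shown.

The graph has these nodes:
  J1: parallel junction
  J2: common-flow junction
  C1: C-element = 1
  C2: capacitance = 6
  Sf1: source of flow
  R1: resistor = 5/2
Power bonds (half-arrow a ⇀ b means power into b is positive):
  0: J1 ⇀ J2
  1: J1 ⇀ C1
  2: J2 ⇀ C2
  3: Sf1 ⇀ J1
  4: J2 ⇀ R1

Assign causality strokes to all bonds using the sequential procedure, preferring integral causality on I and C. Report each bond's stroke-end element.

β3 →Sf1  (source Sf1 imposes f)
β1 →J1  (C1 outputs effort q/C1)
β0 →J2  (J1 effort already set via bond 1)
β2 →J2  (prefer integral on C2)
β4 →R1  (J2: last free bond brings flow in)

b0 →J2
b1 →J1
b2 →J2
b3 →Sf1
b4 →R1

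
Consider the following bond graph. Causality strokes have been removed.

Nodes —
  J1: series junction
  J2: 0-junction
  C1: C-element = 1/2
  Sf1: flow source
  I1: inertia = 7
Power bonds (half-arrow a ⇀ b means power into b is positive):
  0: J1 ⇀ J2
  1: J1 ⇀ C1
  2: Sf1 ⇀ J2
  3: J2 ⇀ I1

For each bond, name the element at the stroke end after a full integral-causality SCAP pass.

#0 |J2
#1 |J1
#2 |Sf1
#3 |I1

bond 2 →Sf1  (Sf1 (Sf) sets flow on bond)
bond 1 →J1  (prefer integral on C1)
bond 0 →J2  (closing 1-jn rule on J1)
bond 3 →I1  (common-e at J2 fixed by 0)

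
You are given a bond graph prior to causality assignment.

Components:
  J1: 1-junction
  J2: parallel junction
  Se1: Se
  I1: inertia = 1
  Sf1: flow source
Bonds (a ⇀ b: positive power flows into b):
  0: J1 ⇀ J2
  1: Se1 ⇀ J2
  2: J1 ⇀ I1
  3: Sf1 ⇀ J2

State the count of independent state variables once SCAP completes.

bond 1 stroke→J2  (Se1 fixes effort; stroke away)
bond 3 stroke→Sf1  (Sf1 (Sf) sets flow on bond)
bond 0 stroke→J1  (J2 effort already set via bond 1)
bond 2 stroke→I1  (J1: last free bond brings flow in)

1  (I1 all integral)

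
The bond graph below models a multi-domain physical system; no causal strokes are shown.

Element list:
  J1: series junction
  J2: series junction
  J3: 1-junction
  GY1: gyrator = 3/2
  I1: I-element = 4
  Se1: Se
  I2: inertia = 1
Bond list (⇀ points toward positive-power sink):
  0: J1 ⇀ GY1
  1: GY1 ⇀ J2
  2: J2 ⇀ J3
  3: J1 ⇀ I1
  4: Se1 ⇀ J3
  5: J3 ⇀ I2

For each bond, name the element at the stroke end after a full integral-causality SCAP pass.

bond 4 stroke at J3  (source Se1 imposes e)
bond 3 stroke at I1  (I1 outputs flow p/I1)
bond 0 stroke at J1  (1-jn J1 has f-setter on 3)
bond 1 stroke at J2  (GY1: gyrator matches bond 0)
bond 2 stroke at J3  (J2 needs exactly one f-in)
bond 5 stroke at I2  (closing 1-jn rule on J3)

bond 0 |J1
bond 1 |J2
bond 2 |J3
bond 3 |I1
bond 4 |J3
bond 5 |I2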